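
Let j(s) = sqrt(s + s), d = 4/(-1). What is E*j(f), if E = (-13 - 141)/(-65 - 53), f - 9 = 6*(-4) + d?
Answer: 77*I*sqrt(38)/59 ≈ 8.0451*I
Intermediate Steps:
d = -4 (d = 4*(-1) = -4)
f = -19 (f = 9 + (6*(-4) - 4) = 9 + (-24 - 4) = 9 - 28 = -19)
j(s) = sqrt(2)*sqrt(s) (j(s) = sqrt(2*s) = sqrt(2)*sqrt(s))
E = 77/59 (E = -154/(-118) = -154*(-1/118) = 77/59 ≈ 1.3051)
E*j(f) = 77*(sqrt(2)*sqrt(-19))/59 = 77*(sqrt(2)*(I*sqrt(19)))/59 = 77*(I*sqrt(38))/59 = 77*I*sqrt(38)/59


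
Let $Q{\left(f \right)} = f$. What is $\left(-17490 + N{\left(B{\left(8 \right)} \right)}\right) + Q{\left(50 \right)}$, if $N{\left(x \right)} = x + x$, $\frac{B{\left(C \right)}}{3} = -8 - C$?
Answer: $-17536$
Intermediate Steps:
$B{\left(C \right)} = -24 - 3 C$ ($B{\left(C \right)} = 3 \left(-8 - C\right) = -24 - 3 C$)
$N{\left(x \right)} = 2 x$
$\left(-17490 + N{\left(B{\left(8 \right)} \right)}\right) + Q{\left(50 \right)} = \left(-17490 + 2 \left(-24 - 24\right)\right) + 50 = \left(-17490 + 2 \left(-48\right)\right) + 50 = \left(-17490 - 96\right) + 50 = -17586 + 50 = -17536$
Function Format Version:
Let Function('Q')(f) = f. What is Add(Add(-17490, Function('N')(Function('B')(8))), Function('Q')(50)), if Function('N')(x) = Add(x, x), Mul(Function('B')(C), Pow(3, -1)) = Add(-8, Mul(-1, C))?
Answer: -17536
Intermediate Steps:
Function('B')(C) = Add(-24, Mul(-3, C)) (Function('B')(C) = Mul(3, Add(-8, Mul(-1, C))) = Add(-24, Mul(-3, C)))
Function('N')(x) = Mul(2, x)
Add(Add(-17490, Function('N')(Function('B')(8))), Function('Q')(50)) = Add(Add(-17490, Mul(2, Add(-24, Mul(-3, 8)))), 50) = Add(Add(-17490, Mul(2, Add(-24, -24))), 50) = Add(Add(-17490, Mul(2, -48)), 50) = Add(Add(-17490, -96), 50) = Add(-17586, 50) = -17536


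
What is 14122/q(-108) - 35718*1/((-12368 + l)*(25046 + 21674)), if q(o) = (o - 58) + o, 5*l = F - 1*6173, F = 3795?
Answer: -706161547191/13701209984 ≈ -51.540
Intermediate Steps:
l = -2378/5 (l = (3795 - 1*6173)/5 = (3795 - 6173)/5 = (1/5)*(-2378) = -2378/5 ≈ -475.60)
q(o) = -58 + 2*o (q(o) = (-58 + o) + o = -58 + 2*o)
14122/q(-108) - 35718*1/((-12368 + l)*(25046 + 21674)) = 14122/(-58 + 2*(-108)) - 35718*1/((-12368 - 2378/5)*(25046 + 21674)) = 14122/(-58 - 216) - 35718/((-64218/5*46720)) = 14122/(-274) - 35718/(-600052992) = 14122*(-1/274) - 35718*(-1/600052992) = -7061/137 + 5953/100008832 = -706161547191/13701209984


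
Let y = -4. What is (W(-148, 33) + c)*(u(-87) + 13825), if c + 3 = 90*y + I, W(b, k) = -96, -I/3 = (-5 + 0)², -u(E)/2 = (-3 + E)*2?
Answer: -7574790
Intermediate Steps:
u(E) = 12 - 4*E (u(E) = -2*(-3 + E)*2 = -2*(-6 + 2*E) = 12 - 4*E)
I = -75 (I = -3*(-5 + 0)² = -3*(-5)² = -3*25 = -75)
c = -438 (c = -3 + (90*(-4) - 75) = -3 + (-360 - 75) = -3 - 435 = -438)
(W(-148, 33) + c)*(u(-87) + 13825) = (-96 - 438)*((12 - 4*(-87)) + 13825) = -534*((12 + 348) + 13825) = -534*(360 + 13825) = -534*14185 = -7574790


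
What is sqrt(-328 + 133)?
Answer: I*sqrt(195) ≈ 13.964*I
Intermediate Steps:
sqrt(-328 + 133) = sqrt(-195) = I*sqrt(195)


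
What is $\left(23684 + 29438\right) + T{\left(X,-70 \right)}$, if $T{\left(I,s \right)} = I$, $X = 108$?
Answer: $53230$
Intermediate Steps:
$\left(23684 + 29438\right) + T{\left(X,-70 \right)} = \left(23684 + 29438\right) + 108 = 53122 + 108 = 53230$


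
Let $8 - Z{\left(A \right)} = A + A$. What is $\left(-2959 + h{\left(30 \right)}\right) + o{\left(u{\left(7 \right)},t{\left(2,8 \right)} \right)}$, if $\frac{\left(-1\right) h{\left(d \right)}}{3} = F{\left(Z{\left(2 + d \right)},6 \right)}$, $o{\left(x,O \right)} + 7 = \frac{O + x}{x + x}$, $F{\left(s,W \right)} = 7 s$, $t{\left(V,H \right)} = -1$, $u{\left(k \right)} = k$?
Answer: $- \frac{12527}{7} \approx -1789.6$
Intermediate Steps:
$Z{\left(A \right)} = 8 - 2 A$ ($Z{\left(A \right)} = 8 - \left(A + A\right) = 8 - 2 A$)
$o{\left(x,O \right)} = -7 + \frac{O + x}{2 x}$ ($o{\left(x,O \right)} = -7 + \frac{O + x}{x + x} = -7 + \frac{O + x}{2 x}$)
$h{\left(d \right)} = -84 + 42 d$ ($h{\left(d \right)} = - 3 \cdot 7 \left(8 - 2 \left(2 + d\right)\right) = - 3 \cdot 7 \left(8 - \left(4 + 2 d\right)\right) = - 3 \cdot 7 \left(4 - 2 d\right) = - 3 \left(28 - 14 d\right) = -84 + 42 d$)
$\left(-2959 + h{\left(30 \right)}\right) + o{\left(u{\left(7 \right)},t{\left(2,8 \right)} \right)} = \left(-2959 + \left(-84 + 42 \cdot 30\right)\right) + \frac{-1 - 91}{2 \cdot 7} = \left(-2959 + \left(-84 + 1260\right)\right) + \frac{1}{2} \cdot \frac{1}{7} \left(-1 - 91\right) = \left(-2959 + 1176\right) + \frac{1}{2} \cdot \frac{1}{7} \left(-92\right) = -1783 - \frac{46}{7} = - \frac{12527}{7}$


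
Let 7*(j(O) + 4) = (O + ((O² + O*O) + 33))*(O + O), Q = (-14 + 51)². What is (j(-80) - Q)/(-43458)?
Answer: 2050091/304206 ≈ 6.7392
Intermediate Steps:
Q = 1369 (Q = 37² = 1369)
j(O) = -4 + 2*O*(33 + O + 2*O²)/7 (j(O) = -4 + ((O + ((O² + O*O) + 33))*(O + O))/7 = -4 + ((O + ((O² + O²) + 33))*(2*O))/7 = -4 + ((O + (2*O² + 33))*(2*O))/7 = -4 + ((O + (33 + 2*O²))*(2*O))/7 = -4 + ((33 + O + 2*O²)*(2*O))/7 = -4 + (2*O*(33 + O + 2*O²))/7 = -4 + 2*O*(33 + O + 2*O²)/7)
(j(-80) - Q)/(-43458) = ((-4 + (2/7)*(-80)² + (4/7)*(-80)³ + (66/7)*(-80)) - 1*1369)/(-43458) = ((-4 + (2/7)*6400 + (4/7)*(-512000) - 5280/7) - 1369)*(-1/43458) = ((-4 + 12800/7 - 2048000/7 - 5280/7) - 1369)*(-1/43458) = (-2040508/7 - 1369)*(-1/43458) = -2050091/7*(-1/43458) = 2050091/304206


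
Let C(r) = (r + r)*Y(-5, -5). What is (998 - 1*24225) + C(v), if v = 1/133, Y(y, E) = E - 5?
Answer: -3089211/133 ≈ -23227.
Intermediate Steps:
Y(y, E) = -5 + E
v = 1/133 ≈ 0.0075188
C(r) = -20*r (C(r) = (r + r)*(-5 - 5) = (2*r)*(-10) = -20*r)
(998 - 1*24225) + C(v) = (998 - 1*24225) - 20*1/133 = (998 - 24225) - 20/133 = -23227 - 20/133 = -3089211/133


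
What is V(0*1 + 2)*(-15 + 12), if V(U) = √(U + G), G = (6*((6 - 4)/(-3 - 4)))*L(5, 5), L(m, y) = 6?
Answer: -3*I*√406/7 ≈ -8.6355*I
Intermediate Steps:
G = -72/7 (G = (6*((6 - 4)/(-3 - 4)))*6 = (6*(2/(-7)))*6 = (6*(2*(-⅐)))*6 = (6*(-2/7))*6 = -12/7*6 = -72/7 ≈ -10.286)
V(U) = √(-72/7 + U) (V(U) = √(U - 72/7) = √(-72/7 + U))
V(0*1 + 2)*(-15 + 12) = (√(-504 + 49*(0*1 + 2))/7)*(-15 + 12) = (√(-504 + 49*(0 + 2))/7)*(-3) = (√(-504 + 49*2)/7)*(-3) = (√(-504 + 98)/7)*(-3) = (√(-406)/7)*(-3) = ((I*√406)/7)*(-3) = (I*√406/7)*(-3) = -3*I*√406/7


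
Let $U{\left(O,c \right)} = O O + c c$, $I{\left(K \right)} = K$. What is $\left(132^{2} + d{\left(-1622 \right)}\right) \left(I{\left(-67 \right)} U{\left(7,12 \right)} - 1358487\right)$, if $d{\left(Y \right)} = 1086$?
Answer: $-25384947180$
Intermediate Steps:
$U{\left(O,c \right)} = O^{2} + c^{2}$
$\left(132^{2} + d{\left(-1622 \right)}\right) \left(I{\left(-67 \right)} U{\left(7,12 \right)} - 1358487\right) = \left(132^{2} + 1086\right) \left(- 67 \left(7^{2} + 12^{2}\right) - 1358487\right) = \left(17424 + 1086\right) \left(- 67 \left(49 + 144\right) - 1358487\right) = 18510 \left(\left(-67\right) 193 - 1358487\right) = 18510 \left(-12931 - 1358487\right) = 18510 \left(-1371418\right) = -25384947180$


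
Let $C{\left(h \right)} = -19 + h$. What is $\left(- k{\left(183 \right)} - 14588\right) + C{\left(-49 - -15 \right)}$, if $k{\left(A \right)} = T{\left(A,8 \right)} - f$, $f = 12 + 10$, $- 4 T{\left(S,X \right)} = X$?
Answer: $-14617$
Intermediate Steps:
$T{\left(S,X \right)} = - \frac{X}{4}$
$f = 22$
$k{\left(A \right)} = -24$ ($k{\left(A \right)} = \left(- \frac{1}{4}\right) 8 - 22 = -2 - 22 = -24$)
$\left(- k{\left(183 \right)} - 14588\right) + C{\left(-49 - -15 \right)} = \left(\left(-1\right) \left(-24\right) - 14588\right) - 53 = \left(24 - 14588\right) + \left(-19 + \left(-49 + 15\right)\right) = -14564 - 53 = -14617$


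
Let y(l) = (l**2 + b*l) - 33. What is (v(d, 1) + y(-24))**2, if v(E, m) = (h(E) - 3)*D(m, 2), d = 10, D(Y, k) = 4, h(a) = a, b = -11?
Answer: 697225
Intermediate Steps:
v(E, m) = -12 + 4*E (v(E, m) = (E - 3)*4 = (-3 + E)*4 = -12 + 4*E)
y(l) = -33 + l**2 - 11*l (y(l) = (l**2 - 11*l) - 33 = -33 + l**2 - 11*l)
(v(d, 1) + y(-24))**2 = ((-12 + 4*10) + (-33 + (-24)**2 - 11*(-24)))**2 = ((-12 + 40) + (-33 + 576 + 264))**2 = (28 + 807)**2 = 835**2 = 697225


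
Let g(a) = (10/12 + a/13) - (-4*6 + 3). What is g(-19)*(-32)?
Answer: -25424/39 ≈ -651.90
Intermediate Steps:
g(a) = 131/6 + a/13 (g(a) = (10*(1/12) + a*(1/13)) - (-24 + 3) = (⅚ + a/13) - 1*(-21) = (⅚ + a/13) + 21 = 131/6 + a/13)
g(-19)*(-32) = (131/6 + (1/13)*(-19))*(-32) = (131/6 - 19/13)*(-32) = (1589/78)*(-32) = -25424/39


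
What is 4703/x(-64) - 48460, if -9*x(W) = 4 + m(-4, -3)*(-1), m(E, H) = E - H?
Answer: -284627/5 ≈ -56925.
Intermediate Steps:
x(W) = -5/9 (x(W) = -(4 + (-4 - 1*(-3))*(-1))/9 = -(4 + (-4 + 3)*(-1))/9 = -(4 - 1*(-1))/9 = -(4 + 1)/9 = -⅑*5 = -5/9)
4703/x(-64) - 48460 = 4703/(-5/9) - 48460 = 4703*(-9/5) - 48460 = -42327/5 - 48460 = -284627/5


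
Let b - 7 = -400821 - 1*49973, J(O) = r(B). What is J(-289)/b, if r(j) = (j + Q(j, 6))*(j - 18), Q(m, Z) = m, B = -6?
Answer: -288/450787 ≈ -0.00063888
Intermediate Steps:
r(j) = 2*j*(-18 + j) (r(j) = (j + j)*(j - 18) = (2*j)*(-18 + j) = 2*j*(-18 + j))
J(O) = 288 (J(O) = 2*(-6)*(-18 - 6) = 2*(-6)*(-24) = 288)
b = -450787 (b = 7 + (-400821 - 1*49973) = 7 + (-400821 - 49973) = 7 - 450794 = -450787)
J(-289)/b = 288/(-450787) = 288*(-1/450787) = -288/450787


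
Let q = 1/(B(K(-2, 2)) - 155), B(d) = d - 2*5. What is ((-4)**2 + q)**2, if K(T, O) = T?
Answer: 7134241/27889 ≈ 255.81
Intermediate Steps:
B(d) = -10 + d (B(d) = d - 10 = -10 + d)
q = -1/167 (q = 1/((-10 - 2) - 155) = 1/(-12 - 155) = 1/(-167) = -1/167 ≈ -0.0059880)
((-4)**2 + q)**2 = ((-4)**2 - 1/167)**2 = (16 - 1/167)**2 = (2671/167)**2 = 7134241/27889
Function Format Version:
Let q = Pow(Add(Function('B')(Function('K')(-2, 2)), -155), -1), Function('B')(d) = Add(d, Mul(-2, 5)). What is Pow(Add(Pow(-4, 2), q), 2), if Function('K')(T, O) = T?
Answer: Rational(7134241, 27889) ≈ 255.81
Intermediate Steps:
Function('B')(d) = Add(-10, d) (Function('B')(d) = Add(d, -10) = Add(-10, d))
q = Rational(-1, 167) (q = Pow(Add(Add(-10, -2), -155), -1) = Pow(Add(-12, -155), -1) = Pow(-167, -1) = Rational(-1, 167) ≈ -0.0059880)
Pow(Add(Pow(-4, 2), q), 2) = Pow(Add(Pow(-4, 2), Rational(-1, 167)), 2) = Pow(Add(16, Rational(-1, 167)), 2) = Pow(Rational(2671, 167), 2) = Rational(7134241, 27889)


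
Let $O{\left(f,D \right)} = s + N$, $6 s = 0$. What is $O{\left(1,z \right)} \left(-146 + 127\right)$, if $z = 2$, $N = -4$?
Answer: $76$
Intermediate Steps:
$s = 0$ ($s = \frac{1}{6} \cdot 0 = 0$)
$O{\left(f,D \right)} = -4$ ($O{\left(f,D \right)} = 0 - 4 = -4$)
$O{\left(1,z \right)} \left(-146 + 127\right) = - 4 \left(-146 + 127\right) = \left(-4\right) \left(-19\right) = 76$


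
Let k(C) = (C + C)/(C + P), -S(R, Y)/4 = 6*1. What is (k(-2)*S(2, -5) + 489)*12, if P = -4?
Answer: 5676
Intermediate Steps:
S(R, Y) = -24
k(C) = 2*C/(-4 + C) (k(C) = (C + C)/(C - 4) = (2*C)/(-4 + C) = 2*C/(-4 + C))
(k(-2)*S(2, -5) + 489)*12 = ((2*(-2)/(-4 - 2))*(-24) + 489)*12 = ((2*(-2)/(-6))*(-24) + 489)*12 = ((2*(-2)*(-⅙))*(-24) + 489)*12 = ((⅔)*(-24) + 489)*12 = (-16 + 489)*12 = 473*12 = 5676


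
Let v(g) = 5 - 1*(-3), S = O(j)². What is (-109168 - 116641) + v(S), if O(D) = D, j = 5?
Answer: -225801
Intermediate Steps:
S = 25 (S = 5² = 25)
v(g) = 8 (v(g) = 5 + 3 = 8)
(-109168 - 116641) + v(S) = (-109168 - 116641) + 8 = -225809 + 8 = -225801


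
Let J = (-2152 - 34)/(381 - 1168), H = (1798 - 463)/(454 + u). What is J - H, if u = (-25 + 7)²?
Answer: 650063/612286 ≈ 1.0617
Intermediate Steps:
u = 324 (u = (-18)² = 324)
H = 1335/778 (H = (1798 - 463)/(454 + 324) = 1335/778 ≈ 1.7159)
J = 2186/787 (J = -2186/(-787) = -2186*(-1/787) = 2186/787 ≈ 2.7776)
J - H = 2186/787 - 1*1335/778 = 2186/787 - 1335/778 = 650063/612286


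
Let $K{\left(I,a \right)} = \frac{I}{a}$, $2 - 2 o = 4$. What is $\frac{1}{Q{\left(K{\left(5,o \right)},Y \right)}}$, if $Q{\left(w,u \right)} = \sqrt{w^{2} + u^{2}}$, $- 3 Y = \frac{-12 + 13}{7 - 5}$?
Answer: $\frac{6 \sqrt{901}}{901} \approx 0.19989$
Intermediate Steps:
$o = -1$ ($o = 1 - 2 = -1$)
$Y = - \frac{1}{6}$ ($Y = - \frac{\left(-12 + 13\right) \frac{1}{7 - 5}}{3} = - \frac{1 \cdot \frac{1}{2}}{3} = \left(- \frac{1}{3}\right) \frac{1}{2} = - \frac{1}{6} \approx -0.16667$)
$Q{\left(w,u \right)} = \sqrt{u^{2} + w^{2}}$
$\frac{1}{Q{\left(K{\left(5,o \right)},Y \right)}} = \frac{1}{\sqrt{\left(- \frac{1}{6}\right)^{2} + \left(\frac{5}{-1}\right)^{2}}} = \frac{1}{\sqrt{\frac{1}{36} + \left(5 \left(-1\right)\right)^{2}}} = \frac{1}{\sqrt{\frac{1}{36} + \left(-5\right)^{2}}} = \frac{1}{\sqrt{\frac{1}{36} + 25}} = \frac{1}{\sqrt{\frac{901}{36}}} = \frac{1}{\frac{1}{6} \sqrt{901}} = \frac{6 \sqrt{901}}{901}$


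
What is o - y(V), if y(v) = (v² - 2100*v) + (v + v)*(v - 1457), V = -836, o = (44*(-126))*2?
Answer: -6299480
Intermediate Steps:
o = -11088 (o = -5544*2 = -11088)
y(v) = v² - 2100*v + 2*v*(-1457 + v) (y(v) = (v² - 2100*v) + (2*v)*(-1457 + v) = (v² - 2100*v) + 2*v*(-1457 + v) = v² - 2100*v + 2*v*(-1457 + v))
o - y(V) = -11088 - (-836)*(-5014 + 3*(-836)) = -11088 - (-836)*(-5014 - 2508) = -11088 - (-836)*(-7522) = -11088 - 1*6288392 = -11088 - 6288392 = -6299480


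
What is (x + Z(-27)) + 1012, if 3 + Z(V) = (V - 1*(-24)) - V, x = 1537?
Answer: 2570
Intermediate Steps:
Z(V) = 21 (Z(V) = -3 + ((V - 1*(-24)) - V) = -3 + ((V + 24) - V) = -3 + ((24 + V) - V) = -3 + 24 = 21)
(x + Z(-27)) + 1012 = (1537 + 21) + 1012 = 1558 + 1012 = 2570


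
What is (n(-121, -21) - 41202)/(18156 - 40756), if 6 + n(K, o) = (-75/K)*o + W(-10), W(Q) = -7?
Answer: 498859/273460 ≈ 1.8242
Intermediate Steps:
n(K, o) = -13 - 75*o/K (n(K, o) = -6 + ((-75/K)*o - 7) = -6 + (-75*o/K - 7) = -6 + (-7 - 75*o/K) = -13 - 75*o/K)
(n(-121, -21) - 41202)/(18156 - 40756) = ((-13 - 75*(-21)/(-121)) - 41202)/(18156 - 40756) = ((-13 - 75*(-21)*(-1/121)) - 41202)/(-22600) = ((-13 - 1575/121) - 41202)*(-1/22600) = (-3148/121 - 41202)*(-1/22600) = -4988590/121*(-1/22600) = 498859/273460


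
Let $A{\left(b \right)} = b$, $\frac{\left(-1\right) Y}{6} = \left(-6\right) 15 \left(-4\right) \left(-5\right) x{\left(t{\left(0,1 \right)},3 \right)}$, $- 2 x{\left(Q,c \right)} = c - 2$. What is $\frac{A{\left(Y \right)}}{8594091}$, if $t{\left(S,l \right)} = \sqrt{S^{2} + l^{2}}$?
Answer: $- \frac{600}{954899} \approx -0.00062834$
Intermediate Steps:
$x{\left(Q,c \right)} = 1 - \frac{c}{2}$ ($x{\left(Q,c \right)} = - \frac{c - 2}{2} = - \frac{-2 + c}{2} = 1 - \frac{c}{2}$)
$Y = -5400$ ($Y = - 6 \left(-6\right) 15 \left(-4\right) \left(-5\right) \left(1 - \frac{3}{2}\right) = - 6 \left(- 90 \cdot 20 \left(1 - \frac{3}{2}\right)\right) = - 6 \left(- 90 \cdot 20 \left(- \frac{1}{2}\right)\right) = - 6 \left(\left(-90\right) \left(-10\right)\right) = \left(-6\right) 900 = -5400$)
$\frac{A{\left(Y \right)}}{8594091} = - \frac{5400}{8594091} = \left(-5400\right) \frac{1}{8594091} = - \frac{600}{954899}$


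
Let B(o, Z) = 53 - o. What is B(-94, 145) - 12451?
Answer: -12304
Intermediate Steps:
B(-94, 145) - 12451 = (53 - 1*(-94)) - 12451 = (53 + 94) - 12451 = 147 - 12451 = -12304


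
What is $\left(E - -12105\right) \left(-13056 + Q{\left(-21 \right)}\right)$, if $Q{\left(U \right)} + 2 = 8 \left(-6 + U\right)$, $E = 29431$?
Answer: $-551348864$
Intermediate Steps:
$Q{\left(U \right)} = -50 + 8 U$ ($Q{\left(U \right)} = -2 + 8 \left(-6 + U\right) = -2 + \left(-48 + 8 U\right) = -50 + 8 U$)
$\left(E - -12105\right) \left(-13056 + Q{\left(-21 \right)}\right) = \left(29431 - -12105\right) \left(-13056 + \left(-50 + 8 \left(-21\right)\right)\right) = \left(29431 + \left(-1151 + 13256\right)\right) \left(-13056 - 218\right) = \left(29431 + 12105\right) \left(-13056 - 218\right) = 41536 \left(-13274\right) = -551348864$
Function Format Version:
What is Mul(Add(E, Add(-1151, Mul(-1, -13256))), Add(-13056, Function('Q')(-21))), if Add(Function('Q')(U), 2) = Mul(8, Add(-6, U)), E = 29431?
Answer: -551348864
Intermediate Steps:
Function('Q')(U) = Add(-50, Mul(8, U)) (Function('Q')(U) = Add(-2, Mul(8, Add(-6, U))) = Add(-2, Add(-48, Mul(8, U))) = Add(-50, Mul(8, U)))
Mul(Add(E, Add(-1151, Mul(-1, -13256))), Add(-13056, Function('Q')(-21))) = Mul(Add(29431, Add(-1151, Mul(-1, -13256))), Add(-13056, Add(-50, Mul(8, -21)))) = Mul(Add(29431, Add(-1151, 13256)), Add(-13056, Add(-50, -168))) = Mul(Add(29431, 12105), Add(-13056, -218)) = Mul(41536, -13274) = -551348864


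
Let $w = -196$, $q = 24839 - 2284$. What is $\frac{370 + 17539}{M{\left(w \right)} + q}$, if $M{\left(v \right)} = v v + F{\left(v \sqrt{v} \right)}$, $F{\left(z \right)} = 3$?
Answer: $\frac{17909}{60974} \approx 0.29372$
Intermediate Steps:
$q = 22555$
$M{\left(v \right)} = 3 + v^{2}$ ($M{\left(v \right)} = v v + 3 = v^{2} + 3 = 3 + v^{2}$)
$\frac{370 + 17539}{M{\left(w \right)} + q} = \frac{370 + 17539}{\left(3 + \left(-196\right)^{2}\right) + 22555} = \frac{17909}{\left(3 + 38416\right) + 22555} = \frac{17909}{38419 + 22555} = \frac{17909}{60974}$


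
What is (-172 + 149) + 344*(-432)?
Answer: -148631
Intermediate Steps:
(-172 + 149) + 344*(-432) = -23 - 148608 = -148631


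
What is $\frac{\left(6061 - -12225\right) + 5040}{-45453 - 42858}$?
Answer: $- \frac{23326}{88311} \approx -0.26413$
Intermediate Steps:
$\frac{\left(6061 - -12225\right) + 5040}{-45453 - 42858} = \frac{\left(6061 + 12225\right) + 5040}{-88311} = \left(18286 + 5040\right) \left(- \frac{1}{88311}\right) = 23326 \left(- \frac{1}{88311}\right) = - \frac{23326}{88311}$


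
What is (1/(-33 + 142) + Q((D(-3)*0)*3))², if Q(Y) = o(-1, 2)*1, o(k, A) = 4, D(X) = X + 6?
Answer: 190969/11881 ≈ 16.073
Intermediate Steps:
D(X) = 6 + X
Q(Y) = 4 (Q(Y) = 4*1 = 4)
(1/(-33 + 142) + Q((D(-3)*0)*3))² = (1/(-33 + 142) + 4)² = (1/109 + 4)² = (437/109)² = 190969/11881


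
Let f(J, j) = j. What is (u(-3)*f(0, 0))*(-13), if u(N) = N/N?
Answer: 0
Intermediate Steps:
u(N) = 1
(u(-3)*f(0, 0))*(-13) = (1*0)*(-13) = 0*(-13) = 0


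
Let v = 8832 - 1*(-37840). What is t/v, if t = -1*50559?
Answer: -50559/46672 ≈ -1.0833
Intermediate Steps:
t = -50559
v = 46672 (v = 8832 + 37840 = 46672)
t/v = -50559/46672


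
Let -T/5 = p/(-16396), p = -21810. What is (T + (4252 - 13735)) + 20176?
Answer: 87606689/8198 ≈ 10686.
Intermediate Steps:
T = -54525/8198 (T = -(-109050)/(-16396) = -(-109050)*(-1)/16396 = -5*10905/8198 = -54525/8198 ≈ -6.6510)
(T + (4252 - 13735)) + 20176 = (-54525/8198 + (4252 - 13735)) + 20176 = (-54525/8198 - 9483) + 20176 = -77796159/8198 + 20176 = 87606689/8198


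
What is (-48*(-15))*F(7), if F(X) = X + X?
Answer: 10080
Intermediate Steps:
F(X) = 2*X
(-48*(-15))*F(7) = (-48*(-15))*(2*7) = 720*14 = 10080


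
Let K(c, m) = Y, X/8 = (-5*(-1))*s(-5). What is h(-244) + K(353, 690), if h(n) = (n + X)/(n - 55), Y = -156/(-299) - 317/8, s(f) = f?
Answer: -89983/2392 ≈ -37.618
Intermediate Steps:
X = -200 (X = 8*(-5*(-1)*(-5)) = 8*(5*(-5)) = 8*(-25) = -200)
Y = -7195/184 (Y = -156*(-1/299) - 317*1/8 = 12/23 - 317/8 = -7195/184 ≈ -39.103)
h(n) = (-200 + n)/(-55 + n) (h(n) = (n - 200)/(n - 55) = (-200 + n)/(-55 + n))
K(c, m) = -7195/184
h(-244) + K(353, 690) = (-200 - 244)/(-55 - 244) - 7195/184 = -444/(-299) - 7195/184 = -1/299*(-444) - 7195/184 = 444/299 - 7195/184 = -89983/2392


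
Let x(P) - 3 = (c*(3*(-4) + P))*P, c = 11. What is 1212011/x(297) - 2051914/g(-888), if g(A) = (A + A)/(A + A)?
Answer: -1910531809561/931098 ≈ -2.0519e+6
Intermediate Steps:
x(P) = 3 + P*(-132 + 11*P) (x(P) = 3 + (11*(3*(-4) + P))*P = 3 + (11*(-12 + P))*P = 3 + (-132 + 11*P)*P = 3 + P*(-132 + 11*P))
g(A) = 1 (g(A) = (2*A)/((2*A)) = (2*A)*(1/(2*A)) = 1)
1212011/x(297) - 2051914/g(-888) = 1212011/(3 - 132*297 + 11*297**2) - 2051914/1 = 1212011/(3 - 39204 + 11*88209) - 2051914*1 = 1212011/(3 - 39204 + 970299) - 2051914 = 1212011/931098 - 2051914 = -1910531809561/931098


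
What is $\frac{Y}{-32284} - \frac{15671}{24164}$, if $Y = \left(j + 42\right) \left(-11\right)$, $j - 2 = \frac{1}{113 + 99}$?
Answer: $- \frac{3741996359}{5906551504} \approx -0.63353$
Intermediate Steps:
$j = \frac{425}{212}$ ($j = 2 + \frac{1}{113 + 99} = 2 + \frac{1}{212} = \frac{425}{212} \approx 2.0047$)
$Y = - \frac{102619}{212}$ ($Y = \left(\frac{425}{212} + 42\right) \left(-11\right) = \frac{9329}{212} \left(-11\right) = - \frac{102619}{212} \approx -484.05$)
$\frac{Y}{-32284} - \frac{15671}{24164} = - \frac{102619}{212 \left(-32284\right)} - \frac{15671}{24164} = \left(- \frac{102619}{212}\right) \left(- \frac{1}{32284}\right) - \frac{15671}{24164} = \frac{102619}{6844208} - \frac{15671}{24164} = - \frac{3741996359}{5906551504}$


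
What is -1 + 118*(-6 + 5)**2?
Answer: 117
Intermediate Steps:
-1 + 118*(-6 + 5)**2 = -1 + 118*(-1)**2 = -1 + 118*1 = -1 + 118 = 117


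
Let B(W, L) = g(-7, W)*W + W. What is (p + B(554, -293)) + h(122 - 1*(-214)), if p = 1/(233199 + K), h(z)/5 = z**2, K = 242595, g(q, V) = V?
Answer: 414868578301/475794 ≈ 8.7195e+5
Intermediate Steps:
B(W, L) = W + W**2 (B(W, L) = W*W + W = W**2 + W = W + W**2)
h(z) = 5*z**2
p = 1/475794 (p = 1/(233199 + 242595) = 1/475794 ≈ 2.1018e-6)
(p + B(554, -293)) + h(122 - 1*(-214)) = (1/475794 + 554*(1 + 554)) + 5*(122 - 1*(-214))**2 = (1/475794 + 554*555) + 5*(122 + 214)**2 = (1/475794 + 307470) + 5*336**2 = 146292381181/475794 + 5*112896 = 146292381181/475794 + 564480 = 414868578301/475794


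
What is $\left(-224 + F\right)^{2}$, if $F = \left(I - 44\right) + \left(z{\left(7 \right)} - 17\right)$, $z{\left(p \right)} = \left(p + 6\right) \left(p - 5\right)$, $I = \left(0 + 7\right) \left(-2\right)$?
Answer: $74529$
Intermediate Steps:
$I = -14$ ($I = 7 \left(-2\right) = -14$)
$z{\left(p \right)} = \left(-5 + p\right) \left(6 + p\right)$ ($z{\left(p \right)} = \left(6 + p\right) \left(-5 + p\right) = \left(-5 + p\right) \left(6 + p\right)$)
$F = -49$ ($F = \left(-14 - 44\right) + \left(\left(-30 + 7 + 7^{2}\right) - 17\right) = -58 + \left(\left(-30 + 7 + 49\right) - 17\right) = -58 + \left(26 - 17\right) = -58 + 9 = -49$)
$\left(-224 + F\right)^{2} = \left(-224 - 49\right)^{2} = \left(-273\right)^{2} = 74529$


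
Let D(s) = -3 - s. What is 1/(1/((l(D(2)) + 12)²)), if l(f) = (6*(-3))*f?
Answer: 10404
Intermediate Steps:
l(f) = -18*f
1/(1/((l(D(2)) + 12)²)) = 1/(1/((-18*(-3 - 1*2) + 12)²)) = 1/(1/((-18*(-3 - 2) + 12)²)) = 1/(1/((-18*(-5) + 12)²)) = 1/(1/((90 + 12)²)) = 1/(1/(102²)) = 1/(1/10404) = 10404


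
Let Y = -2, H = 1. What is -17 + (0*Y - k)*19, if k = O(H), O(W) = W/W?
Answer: -36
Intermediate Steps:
O(W) = 1
k = 1
-17 + (0*Y - k)*19 = -17 + (0*(-2) - 1*1)*19 = -17 + (0 - 1)*19 = -17 - 1*19 = -17 - 19 = -36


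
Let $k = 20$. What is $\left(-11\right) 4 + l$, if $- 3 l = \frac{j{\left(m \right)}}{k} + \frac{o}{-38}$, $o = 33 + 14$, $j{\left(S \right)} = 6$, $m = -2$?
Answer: $- \frac{12451}{285} \approx -43.688$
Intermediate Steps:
$o = 47$
$l = \frac{89}{285}$ ($l = - \frac{\frac{6}{20} + \frac{47}{-38}}{3} = - \frac{6 \cdot \frac{1}{20} + 47 \left(- \frac{1}{38}\right)}{3} = - \frac{\frac{3}{10} - \frac{47}{38}}{3} = \left(- \frac{1}{3}\right) \left(- \frac{89}{95}\right) = \frac{89}{285} \approx 0.31228$)
$\left(-11\right) 4 + l = \left(-11\right) 4 + \frac{89}{285} = -44 + \frac{89}{285} = - \frac{12451}{285}$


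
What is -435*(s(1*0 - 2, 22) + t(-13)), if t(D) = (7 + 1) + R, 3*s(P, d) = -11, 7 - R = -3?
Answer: -6235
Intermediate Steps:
R = 10 (R = 7 - 1*(-3) = 7 + 3 = 10)
s(P, d) = -11/3 (s(P, d) = (1/3)*(-11) = -11/3)
t(D) = 18 (t(D) = (7 + 1) + 10 = 8 + 10 = 18)
-435*(s(1*0 - 2, 22) + t(-13)) = -435*(-11/3 + 18) = -435*43/3 = -6235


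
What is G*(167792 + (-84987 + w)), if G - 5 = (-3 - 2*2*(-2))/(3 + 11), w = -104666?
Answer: -234225/2 ≈ -1.1711e+5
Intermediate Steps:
G = 75/14 (G = 5 + (-3 - 2*2*(-2))/(3 + 11) = 5 + (-3 - 4*(-2))/14 = 5 + (-3 + 8)*(1/14) = 5 + 5*(1/14) = 5 + 5/14 = 75/14 ≈ 5.3571)
G*(167792 + (-84987 + w)) = 75*(167792 + (-84987 - 104666))/14 = 75*(167792 - 189653)/14 = (75/14)*(-21861) = -234225/2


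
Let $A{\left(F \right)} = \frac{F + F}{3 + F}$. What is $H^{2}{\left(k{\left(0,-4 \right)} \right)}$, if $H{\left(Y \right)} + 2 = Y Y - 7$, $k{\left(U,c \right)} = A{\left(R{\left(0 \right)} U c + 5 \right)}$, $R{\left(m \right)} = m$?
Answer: $\frac{14161}{256} \approx 55.316$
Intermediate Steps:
$A{\left(F \right)} = \frac{2 F}{3 + F}$
$k{\left(U,c \right)} = \frac{5}{4}$ ($k{\left(U,c \right)} = \frac{2 \left(0 U c + 5\right)}{3 + \left(0 U c + 5\right)} = \frac{2 \left(0 c + 5\right)}{3 + \left(0 c + 5\right)} = \frac{2 \left(0 + 5\right)}{3 + \left(0 + 5\right)} = 2 \cdot 5 \frac{1}{3 + 5} = 2 \cdot 5 \cdot \frac{1}{8} = \frac{5}{4}$)
$H{\left(Y \right)} = -9 + Y^{2}$ ($H{\left(Y \right)} = -2 + \left(Y Y - 7\right) = -2 + \left(Y^{2} - 7\right) = -2 + \left(-7 + Y^{2}\right) = -9 + Y^{2}$)
$H^{2}{\left(k{\left(0,-4 \right)} \right)} = \left(-9 + \left(\frac{5}{4}\right)^{2}\right)^{2} = \left(-9 + \frac{25}{16}\right)^{2} = \left(- \frac{119}{16}\right)^{2} = \frac{14161}{256}$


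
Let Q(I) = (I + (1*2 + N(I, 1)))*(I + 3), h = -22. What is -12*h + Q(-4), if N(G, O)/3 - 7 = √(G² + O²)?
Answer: 245 - 3*√17 ≈ 232.63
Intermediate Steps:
N(G, O) = 21 + 3*√(G² + O²)
Q(I) = (3 + I)*(23 + I + 3*√(1 + I²)) (Q(I) = (I + (1*2 + (21 + 3*√(I² + 1²))))*(I + 3) = (I + (2 + (21 + 3*√(I² + 1))))*(3 + I) = (I + (2 + (21 + 3*√(1 + I²))))*(3 + I) = (I + (23 + 3*√(1 + I²)))*(3 + I) = (23 + I + 3*√(1 + I²))*(3 + I) = (3 + I)*(23 + I + 3*√(1 + I²)))
-12*h + Q(-4) = -12*(-22) + (69 + (-4)² + 9*√(1 + (-4)²) + 26*(-4) + 3*(-4)*√(1 + (-4)²)) = 264 + (69 + 16 + 9*√(1 + 16) - 104 + 3*(-4)*√(1 + 16)) = 264 + (69 + 16 + 9*√17 - 104 + 3*(-4)*√17) = 264 + (69 + 16 + 9*√17 - 104 - 12*√17) = 264 + (-19 - 3*√17) = 245 - 3*√17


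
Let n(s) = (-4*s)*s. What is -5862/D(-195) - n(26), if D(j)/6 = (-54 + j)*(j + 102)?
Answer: 62615551/23157 ≈ 2704.0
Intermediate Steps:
D(j) = 6*(-54 + j)*(102 + j) (D(j) = 6*((-54 + j)*(j + 102)) = 6*((-54 + j)*(102 + j)) = 6*(-54 + j)*(102 + j))
n(s) = -4*s²
-5862/D(-195) - n(26) = -5862/(-33048 + 6*(-195)² + 288*(-195)) - (-4)*26² = -5862/(-33048 + 6*38025 - 56160) - (-4)*676 = -5862/(-33048 + 228150 - 56160) - 1*(-2704) = -5862/138942 + 2704 = -5862*1/138942 + 2704 = -977/23157 + 2704 = 62615551/23157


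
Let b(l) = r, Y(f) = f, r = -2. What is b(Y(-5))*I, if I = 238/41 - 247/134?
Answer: -21765/2747 ≈ -7.9232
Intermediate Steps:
b(l) = -2
I = 21765/5494 (I = 238*(1/41) - 247*1/134 = 238/41 - 247/134 = 21765/5494 ≈ 3.9616)
b(Y(-5))*I = -2*21765/5494 = -21765/2747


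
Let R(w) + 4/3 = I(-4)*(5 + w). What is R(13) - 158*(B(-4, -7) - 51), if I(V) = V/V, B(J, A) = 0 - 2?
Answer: 25172/3 ≈ 8390.7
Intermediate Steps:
B(J, A) = -2
I(V) = 1
R(w) = 11/3 + w (R(w) = -4/3 + 1*(5 + w) = -4/3 + (5 + w) = 11/3 + w)
R(13) - 158*(B(-4, -7) - 51) = (11/3 + 13) - 158*(-2 - 51) = 50/3 - 158*(-53) = 50/3 + 8374 = 25172/3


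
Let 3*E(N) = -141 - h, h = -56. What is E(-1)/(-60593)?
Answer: 85/181779 ≈ 0.00046760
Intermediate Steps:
E(N) = -85/3 (E(N) = (-141 - 1*(-56))/3 = (-141 + 56)/3 = (⅓)*(-85) = -85/3)
E(-1)/(-60593) = -85/3/(-60593) = -85/3*(-1/60593) = 85/181779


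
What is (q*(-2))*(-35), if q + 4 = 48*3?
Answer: 9800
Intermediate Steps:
q = 140 (q = -4 + 48*3 = -4 + 144 = 140)
(q*(-2))*(-35) = (140*(-2))*(-35) = -280*(-35) = 9800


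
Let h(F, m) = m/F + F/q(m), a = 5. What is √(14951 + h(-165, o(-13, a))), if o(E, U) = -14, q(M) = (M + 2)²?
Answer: √6512193435/660 ≈ 122.27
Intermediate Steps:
q(M) = (2 + M)²
h(F, m) = F/(2 + m)² + m/F (h(F, m) = m/F + F/((2 + m)²) = m/F + F/(2 + m)² = F/(2 + m)² + m/F)
√(14951 + h(-165, o(-13, a))) = √(14951 + (-165/(2 - 14)² - 14/(-165))) = √(14951 + (-165/(-12)² - 14*(-1/165))) = √(14951 + (-165*1/144 + 14/165)) = √(14951 + (-55/48 + 14/165)) = √(14951 - 2801/2640) = √(39467839/2640) = √6512193435/660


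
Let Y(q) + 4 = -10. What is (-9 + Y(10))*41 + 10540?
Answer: 9597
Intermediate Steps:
Y(q) = -14 (Y(q) = -4 - 10 = -14)
(-9 + Y(10))*41 + 10540 = (-9 - 14)*41 + 10540 = -23*41 + 10540 = -943 + 10540 = 9597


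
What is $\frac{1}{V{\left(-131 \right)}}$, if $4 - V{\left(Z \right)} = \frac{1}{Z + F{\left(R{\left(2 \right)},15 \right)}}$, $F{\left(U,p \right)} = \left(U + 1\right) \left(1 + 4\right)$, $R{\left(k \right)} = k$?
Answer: $\frac{116}{465} \approx 0.24946$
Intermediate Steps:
$F{\left(U,p \right)} = 5 + 5 U$ ($F{\left(U,p \right)} = \left(1 + U\right) 5 = 5 + 5 U$)
$V{\left(Z \right)} = 4 - \frac{1}{15 + Z}$ ($V{\left(Z \right)} = 4 - \frac{1}{Z + \left(5 + 5 \cdot 2\right)} = 4 - \frac{1}{Z + \left(5 + 10\right)} = 4 - \frac{1}{Z + 15} = 4 - \frac{1}{15 + Z}$)
$\frac{1}{V{\left(-131 \right)}} = \frac{1}{\frac{1}{15 - 131} \left(59 + 4 \left(-131\right)\right)} = \frac{1}{\frac{1}{-116} \left(59 - 524\right)} = \frac{1}{\left(- \frac{1}{116}\right) \left(-465\right)} = \frac{1}{\frac{465}{116}} = \frac{116}{465}$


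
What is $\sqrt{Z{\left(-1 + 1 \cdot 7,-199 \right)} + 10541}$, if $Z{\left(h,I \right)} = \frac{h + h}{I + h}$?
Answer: $\frac{\sqrt{392639393}}{193} \approx 102.67$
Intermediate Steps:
$Z{\left(h,I \right)} = \frac{2 h}{I + h}$
$\sqrt{Z{\left(-1 + 1 \cdot 7,-199 \right)} + 10541} = \sqrt{\frac{2 \left(-1 + 1 \cdot 7\right)}{-199 + \left(-1 + 1 \cdot 7\right)} + 10541} = \sqrt{\frac{2 \left(-1 + 7\right)}{-199 + \left(-1 + 7\right)} + 10541} = \sqrt{2 \cdot 6 \frac{1}{-199 + 6} + 10541} = \sqrt{2 \cdot 6 \frac{1}{-193} + 10541} = \sqrt{2 \cdot 6 \left(- \frac{1}{193}\right) + 10541} = \sqrt{- \frac{12}{193} + 10541} = \sqrt{\frac{2034401}{193}} = \frac{\sqrt{392639393}}{193}$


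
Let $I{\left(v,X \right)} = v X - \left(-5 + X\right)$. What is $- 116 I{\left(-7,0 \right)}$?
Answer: $-580$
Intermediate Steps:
$I{\left(v,X \right)} = 5 - X + X v$ ($I{\left(v,X \right)} = X v - \left(-5 + X\right) = 5 - X + X v$)
$- 116 I{\left(-7,0 \right)} = - 116 \left(5 - 0 + 0 \left(-7\right)\right) = - 116 \left(5 + 0 + 0\right) = \left(-116\right) 5 = -580$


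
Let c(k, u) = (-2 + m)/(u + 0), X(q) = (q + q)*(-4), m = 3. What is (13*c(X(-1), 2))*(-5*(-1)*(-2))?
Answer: -65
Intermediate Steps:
X(q) = -8*q (X(q) = (2*q)*(-4) = -8*q)
c(k, u) = 1/u (c(k, u) = (-2 + 3)/(u + 0) = 1/u)
(13*c(X(-1), 2))*(-5*(-1)*(-2)) = (13/2)*(-5*(-1)*(-2)) = (13*(½))*(5*(-2)) = (13/2)*(-10) = -65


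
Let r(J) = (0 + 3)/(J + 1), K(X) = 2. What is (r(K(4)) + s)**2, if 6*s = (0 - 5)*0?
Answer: 1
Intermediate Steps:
s = 0 (s = ((0 - 5)*0)/6 = (-5*0)/6 = (1/6)*0 = 0)
r(J) = 3/(1 + J)
(r(K(4)) + s)**2 = (3/(1 + 2) + 0)**2 = (3/3 + 0)**2 = (3*(1/3) + 0)**2 = (1 + 0)**2 = 1**2 = 1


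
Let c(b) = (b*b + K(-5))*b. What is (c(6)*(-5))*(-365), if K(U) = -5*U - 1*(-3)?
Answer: 700800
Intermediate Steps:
K(U) = 3 - 5*U (K(U) = -5*U + 3 = 3 - 5*U)
c(b) = b*(28 + b²) (c(b) = (b*b + (3 - 5*(-5)))*b = (b² + (3 + 25))*b = (b² + 28)*b = (28 + b²)*b = b*(28 + b²))
(c(6)*(-5))*(-365) = ((6*(28 + 6²))*(-5))*(-365) = ((6*(28 + 36))*(-5))*(-365) = ((6*64)*(-5))*(-365) = (384*(-5))*(-365) = -1920*(-365) = 700800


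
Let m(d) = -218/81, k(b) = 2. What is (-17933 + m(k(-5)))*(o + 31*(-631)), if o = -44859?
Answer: 93588796220/81 ≈ 1.1554e+9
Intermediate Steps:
m(d) = -218/81 (m(d) = -218*1/81 = -218/81)
(-17933 + m(k(-5)))*(o + 31*(-631)) = (-17933 - 218/81)*(-44859 + 31*(-631)) = -1452791*(-44859 - 19561)/81 = -1452791/81*(-64420) = 93588796220/81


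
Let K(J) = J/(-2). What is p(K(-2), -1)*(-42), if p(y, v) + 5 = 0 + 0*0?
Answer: 210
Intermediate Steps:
K(J) = -J/2 (K(J) = J*(-½) = -J/2)
p(y, v) = -5 (p(y, v) = -5 + (0 + 0*0) = -5 + (0 + 0) = -5 + 0 = -5)
p(K(-2), -1)*(-42) = -5*(-42) = 210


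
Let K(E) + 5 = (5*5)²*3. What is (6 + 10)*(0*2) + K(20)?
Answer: 1870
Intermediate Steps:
K(E) = 1870 (K(E) = -5 + (5*5)²*3 = -5 + 25²*3 = -5 + 625*3 = -5 + 1875 = 1870)
(6 + 10)*(0*2) + K(20) = (6 + 10)*(0*2) + 1870 = 16*0 + 1870 = 0 + 1870 = 1870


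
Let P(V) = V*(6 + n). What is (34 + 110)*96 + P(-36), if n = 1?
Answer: 13572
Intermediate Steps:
P(V) = 7*V (P(V) = V*(6 + 1) = V*7 = 7*V)
(34 + 110)*96 + P(-36) = (34 + 110)*96 + 7*(-36) = 144*96 - 252 = 13824 - 252 = 13572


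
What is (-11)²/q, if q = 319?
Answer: 11/29 ≈ 0.37931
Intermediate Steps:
(-11)²/q = (-11)²/319 = 121*(1/319) = 11/29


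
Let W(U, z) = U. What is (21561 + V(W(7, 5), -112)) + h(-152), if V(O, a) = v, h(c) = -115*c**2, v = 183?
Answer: -2635216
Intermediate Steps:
V(O, a) = 183
(21561 + V(W(7, 5), -112)) + h(-152) = (21561 + 183) - 115*(-152)**2 = 21744 - 115*23104 = 21744 - 2656960 = -2635216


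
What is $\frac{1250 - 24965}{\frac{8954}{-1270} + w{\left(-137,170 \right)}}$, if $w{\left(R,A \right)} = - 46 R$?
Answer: $- \frac{5019675}{1332431} \approx -3.7673$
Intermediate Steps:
$\frac{1250 - 24965}{\frac{8954}{-1270} + w{\left(-137,170 \right)}} = \frac{1250 - 24965}{\frac{8954}{-1270} - -6302} = - \frac{23715}{8954 \left(- \frac{1}{1270}\right) + 6302} = - \frac{23715}{- \frac{4477}{635} + 6302} = - \frac{23715}{\frac{3997293}{635}} = \left(-23715\right) \frac{635}{3997293} = - \frac{5019675}{1332431}$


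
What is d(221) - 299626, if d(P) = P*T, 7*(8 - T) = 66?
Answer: -2099592/7 ≈ -2.9994e+5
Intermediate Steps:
T = -10/7 (T = 8 - ⅐*66 = 8 - 66/7 = -10/7 ≈ -1.4286)
d(P) = -10*P/7 (d(P) = P*(-10/7) = -10*P/7)
d(221) - 299626 = -10/7*221 - 299626 = -2210/7 - 299626 = -2099592/7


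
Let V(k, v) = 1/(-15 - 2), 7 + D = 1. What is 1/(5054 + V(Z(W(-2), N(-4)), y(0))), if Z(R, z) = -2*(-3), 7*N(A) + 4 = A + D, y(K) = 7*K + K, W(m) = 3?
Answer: 17/85917 ≈ 0.00019787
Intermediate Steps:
D = -6 (D = -7 + 1 = -6)
y(K) = 8*K
N(A) = -10/7 + A/7 (N(A) = -4/7 + (A - 6)/7 = -4/7 + (-6 + A)/7 = -4/7 + (-6/7 + A/7) = -10/7 + A/7)
Z(R, z) = 6
V(k, v) = -1/17 (V(k, v) = 1/(-17) = -1/17)
1/(5054 + V(Z(W(-2), N(-4)), y(0))) = 1/(5054 - 1/17) = 1/(85917/17) = 17/85917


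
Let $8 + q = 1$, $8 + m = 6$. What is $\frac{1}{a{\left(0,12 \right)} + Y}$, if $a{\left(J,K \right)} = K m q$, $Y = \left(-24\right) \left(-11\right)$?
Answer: $\frac{1}{432} \approx 0.0023148$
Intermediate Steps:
$Y = 264$
$m = -2$ ($m = -8 + 6 = -2$)
$q = -7$ ($q = -8 + 1 = -7$)
$a{\left(J,K \right)} = 14 K$ ($a{\left(J,K \right)} = K \left(-2\right) \left(-7\right) = - 2 K \left(-7\right) = 14 K$)
$\frac{1}{a{\left(0,12 \right)} + Y} = \frac{1}{14 \cdot 12 + 264} = \frac{1}{168 + 264} = \frac{1}{432}$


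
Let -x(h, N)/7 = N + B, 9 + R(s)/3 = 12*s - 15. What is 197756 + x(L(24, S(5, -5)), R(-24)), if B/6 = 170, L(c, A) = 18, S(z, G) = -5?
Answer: 197168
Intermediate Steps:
R(s) = -72 + 36*s (R(s) = -27 + 3*(12*s - 15) = -27 + 3*(-15 + 12*s) = -27 + (-45 + 36*s) = -72 + 36*s)
B = 1020 (B = 6*170 = 1020)
x(h, N) = -7140 - 7*N (x(h, N) = -7*(N + 1020) = -7*(1020 + N) = -7140 - 7*N)
197756 + x(L(24, S(5, -5)), R(-24)) = 197756 + (-7140 - 7*(-72 + 36*(-24))) = 197756 + (-7140 - 7*(-72 - 864)) = 197756 + (-7140 - 7*(-936)) = 197756 + (-7140 + 6552) = 197756 - 588 = 197168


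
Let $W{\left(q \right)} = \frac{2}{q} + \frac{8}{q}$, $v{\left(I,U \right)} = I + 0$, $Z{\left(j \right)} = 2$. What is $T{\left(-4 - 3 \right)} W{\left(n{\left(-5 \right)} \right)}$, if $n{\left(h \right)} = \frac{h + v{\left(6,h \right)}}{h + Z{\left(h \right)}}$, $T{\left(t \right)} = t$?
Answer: $210$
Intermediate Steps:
$v{\left(I,U \right)} = I$
$n{\left(h \right)} = \frac{6 + h}{2 + h}$ ($n{\left(h \right)} = \frac{h + 6}{h + 2} = \frac{6 + h}{2 + h}$)
$W{\left(q \right)} = \frac{10}{q}$
$T{\left(-4 - 3 \right)} W{\left(n{\left(-5 \right)} \right)} = \left(-4 - 3\right) \frac{10}{\frac{1}{2 - 5} \left(6 - 5\right)} = \left(-4 - 3\right) \frac{10}{\frac{1}{-3} \cdot 1} = - 7 \frac{10}{\left(- \frac{1}{3}\right) 1} = - 7 \frac{10}{- \frac{1}{3}} = - 7 \cdot 10 \left(-3\right) = \left(-7\right) \left(-30\right) = 210$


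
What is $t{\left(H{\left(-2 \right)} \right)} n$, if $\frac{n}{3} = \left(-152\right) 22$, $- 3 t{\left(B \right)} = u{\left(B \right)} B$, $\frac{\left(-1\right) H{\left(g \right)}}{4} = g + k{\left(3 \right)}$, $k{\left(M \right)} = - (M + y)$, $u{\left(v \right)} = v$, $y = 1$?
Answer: $1926144$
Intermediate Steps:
$k{\left(M \right)} = -1 - M$ ($k{\left(M \right)} = - (M + 1) = - (1 + M) = -1 - M$)
$H{\left(g \right)} = 16 - 4 g$ ($H{\left(g \right)} = - 4 \left(g - 4\right) = - 4 \left(-4 + g\right) = 16 - 4 g$)
$t{\left(B \right)} = - \frac{B^{2}}{3}$ ($t{\left(B \right)} = - \frac{B B}{3} = - \frac{B^{2}}{3}$)
$n = -10032$ ($n = 3 \left(\left(-152\right) 22\right) = 3 \left(-3344\right) = -10032$)
$t{\left(H{\left(-2 \right)} \right)} n = - \frac{\left(16 - -8\right)^{2}}{3} \left(-10032\right) = - \frac{\left(16 + 8\right)^{2}}{3} \left(-10032\right) = - \frac{24^{2}}{3} \left(-10032\right) = \left(- \frac{1}{3}\right) 576 \left(-10032\right) = \left(-192\right) \left(-10032\right) = 1926144$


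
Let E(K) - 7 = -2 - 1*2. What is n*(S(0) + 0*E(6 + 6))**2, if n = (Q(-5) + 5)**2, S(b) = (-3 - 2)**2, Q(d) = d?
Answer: 0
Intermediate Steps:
E(K) = 3 (E(K) = 7 + (-2 - 1*2) = 7 + (-2 - 2) = 7 - 4 = 3)
S(b) = 25 (S(b) = (-5)**2 = 25)
n = 0 (n = (-5 + 5)**2 = 0**2 = 0)
n*(S(0) + 0*E(6 + 6))**2 = 0*(25 + 0*3)**2 = 0*(25 + 0)**2 = 0*25**2 = 0*625 = 0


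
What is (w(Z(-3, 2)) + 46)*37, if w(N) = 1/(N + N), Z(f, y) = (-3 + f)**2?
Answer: 122581/72 ≈ 1702.5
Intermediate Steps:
w(N) = 1/(2*N)
(w(Z(-3, 2)) + 46)*37 = (1/(2*((-3 - 3)**2)) + 46)*37 = (1/(2*((-6)**2)) + 46)*37 = ((1/2)/36 + 46)*37 = ((1/2)*(1/36) + 46)*37 = (1/72 + 46)*37 = (3313/72)*37 = 122581/72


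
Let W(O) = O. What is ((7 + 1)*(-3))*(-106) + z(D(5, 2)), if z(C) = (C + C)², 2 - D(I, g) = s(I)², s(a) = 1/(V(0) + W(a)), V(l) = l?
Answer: 1599604/625 ≈ 2559.4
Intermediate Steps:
s(a) = 1/a (s(a) = 1/(0 + a) = 1/a)
D(I, g) = 2 - 1/I² (D(I, g) = 2 - (1/I)² = 2 - 1/I²)
z(C) = 4*C² (z(C) = (2*C)² = 4*C²)
((7 + 1)*(-3))*(-106) + z(D(5, 2)) = ((7 + 1)*(-3))*(-106) + 4*(2 - 1/5²)² = (8*(-3))*(-106) + 4*(2 - 1*1/25)² = -24*(-106) + 4*(2 - 1/25)² = 2544 + 4*(49/25)² = 2544 + 4*(2401/625) = 2544 + 9604/625 = 1599604/625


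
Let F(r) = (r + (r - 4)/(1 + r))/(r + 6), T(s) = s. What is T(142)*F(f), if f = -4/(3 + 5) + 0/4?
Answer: -2698/11 ≈ -245.27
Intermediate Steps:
f = -1/2 (f = -4/8 + 0*(1/4) = -4*1/8 + 0 = -1/2 + 0 = -1/2 ≈ -0.50000)
F(r) = (r + (-4 + r)/(1 + r))/(6 + r)
T(142)*F(f) = 142*((-4 + (-1/2)**2 + 2*(-1/2))/(6 + (-1/2)**2 + 7*(-1/2))) = 142*((-4 + 1/4 - 1)/(6 + 1/4 - 7/2)) = 142*(-19/4/(11/4)) = 142*((4/11)*(-19/4)) = 142*(-19/11) = -2698/11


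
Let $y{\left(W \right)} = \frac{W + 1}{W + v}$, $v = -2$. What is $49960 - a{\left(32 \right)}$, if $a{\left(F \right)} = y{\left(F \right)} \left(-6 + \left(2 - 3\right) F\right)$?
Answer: $\frac{250009}{5} \approx 50002.0$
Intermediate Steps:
$y{\left(W \right)} = \frac{1 + W}{-2 + W}$ ($y{\left(W \right)} = \frac{W + 1}{W - 2} = \frac{1 + W}{-2 + W}$)
$a{\left(F \right)} = \frac{\left(1 + F\right) \left(-6 - F\right)}{-2 + F}$ ($a{\left(F \right)} = \frac{1 + F}{-2 + F} \left(-6 + \left(2 - 3\right) F\right) = \frac{1 + F}{-2 + F} \left(-6 - F\right) = \frac{\left(1 + F\right) \left(-6 - F\right)}{-2 + F}$)
$49960 - a{\left(32 \right)} = 49960 - - \frac{\left(1 + 32\right) \left(6 + 32\right)}{-2 + 32} = 49960 - \left(-1\right) \frac{1}{30} \cdot 33 \cdot 38 = 49960 - - \frac{209}{5} = 49960 + \frac{209}{5} = \frac{250009}{5}$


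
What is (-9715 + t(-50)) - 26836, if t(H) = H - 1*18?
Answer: -36619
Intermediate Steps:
t(H) = -18 + H (t(H) = H - 18 = -18 + H)
(-9715 + t(-50)) - 26836 = (-9715 + (-18 - 50)) - 26836 = (-9715 - 68) - 26836 = -9783 - 26836 = -36619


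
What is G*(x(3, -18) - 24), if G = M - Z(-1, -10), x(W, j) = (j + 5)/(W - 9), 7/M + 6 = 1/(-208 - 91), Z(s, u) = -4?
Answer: -666397/10770 ≈ -61.875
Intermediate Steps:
M = -2093/1795 (M = 7/(-6 + 1/(-208 - 91)) = 7/(-6 + 1/(-299)) = 7/(-6 - 1/299) = 7/(-1795/299) = 7*(-299/1795) = -2093/1795 ≈ -1.1660)
x(W, j) = (5 + j)/(-9 + W)
G = 5087/1795 (G = -2093/1795 - 1*(-4) = -2093/1795 + 4 = 5087/1795 ≈ 2.8340)
G*(x(3, -18) - 24) = 5087*((5 - 18)/(-9 + 3) - 24)/1795 = 5087*(-13/(-6) - 24)/1795 = 5087*(-⅙*(-13) - 24)/1795 = 5087*(13/6 - 24)/1795 = (5087/1795)*(-131/6) = -666397/10770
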